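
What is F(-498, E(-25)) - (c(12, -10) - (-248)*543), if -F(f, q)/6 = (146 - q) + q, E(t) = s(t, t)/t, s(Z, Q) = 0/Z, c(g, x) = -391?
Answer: -135149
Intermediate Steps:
s(Z, Q) = 0
E(t) = 0 (E(t) = 0/t = 0)
F(f, q) = -876 (F(f, q) = -6*((146 - q) + q) = -6*146 = -876)
F(-498, E(-25)) - (c(12, -10) - (-248)*543) = -876 - (-391 - (-248)*543) = -876 - (-391 - 1*(-134664)) = -876 - (-391 + 134664) = -876 - 1*134273 = -876 - 134273 = -135149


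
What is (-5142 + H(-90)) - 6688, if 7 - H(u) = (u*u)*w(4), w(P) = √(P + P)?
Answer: -11823 - 16200*√2 ≈ -34733.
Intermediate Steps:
w(P) = √2*√P (w(P) = √(2*P) = √2*√P)
H(u) = 7 - 2*√2*u² (H(u) = 7 - u*u*√2*√4 = 7 - u²*√2*2 = 7 - u²*2*√2 = 7 - 2*√2*u²)
(-5142 + H(-90)) - 6688 = (-5142 + (7 - 2*√2*(-90)²)) - 6688 = (-5142 + (7 - 2*√2*8100)) - 6688 = (-5142 + (7 - 16200*√2)) - 6688 = (-5135 - 16200*√2) - 6688 = -11823 - 16200*√2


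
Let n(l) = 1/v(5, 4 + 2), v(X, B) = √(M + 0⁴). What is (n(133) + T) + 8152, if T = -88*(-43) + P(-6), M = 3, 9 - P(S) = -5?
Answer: 11950 + √3/3 ≈ 11951.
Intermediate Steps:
P(S) = 14 (P(S) = 9 - 1*(-5) = 9 + 5 = 14)
T = 3798 (T = -88*(-43) + 14 = 3784 + 14 = 3798)
v(X, B) = √3 (v(X, B) = √(3 + 0⁴) = √(3 + 0) = √3)
n(l) = √3/3 (n(l) = 1/(√3) = √3/3)
(n(133) + T) + 8152 = (√3/3 + 3798) + 8152 = (3798 + √3/3) + 8152 = 11950 + √3/3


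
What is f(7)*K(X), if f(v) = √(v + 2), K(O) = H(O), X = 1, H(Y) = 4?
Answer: 12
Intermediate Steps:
K(O) = 4
f(v) = √(2 + v)
f(7)*K(X) = √(2 + 7)*4 = √9*4 = 3*4 = 12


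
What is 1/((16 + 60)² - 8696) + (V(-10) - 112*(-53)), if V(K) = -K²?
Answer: 17041119/2920 ≈ 5836.0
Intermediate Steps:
1/((16 + 60)² - 8696) + (V(-10) - 112*(-53)) = 1/((16 + 60)² - 8696) + (-1*(-10)² - 112*(-53)) = 1/(76² - 8696) + (-1*100 + 5936) = 1/(5776 - 8696) + (-100 + 5936) = 1/(-2920) + 5836 = -1/2920 + 5836 = 17041119/2920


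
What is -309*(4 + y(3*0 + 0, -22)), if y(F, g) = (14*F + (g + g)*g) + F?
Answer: -300348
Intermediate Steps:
y(F, g) = 2*g**2 + 15*F (y(F, g) = (14*F + (2*g)*g) + F = (14*F + 2*g**2) + F = (2*g**2 + 14*F) + F = 2*g**2 + 15*F)
-309*(4 + y(3*0 + 0, -22)) = -309*(4 + (2*(-22)**2 + 15*(3*0 + 0))) = -309*(4 + (2*484 + 15*(0 + 0))) = -309*(4 + (968 + 15*0)) = -309*(4 + (968 + 0)) = -309*(4 + 968) = -309*972 = -300348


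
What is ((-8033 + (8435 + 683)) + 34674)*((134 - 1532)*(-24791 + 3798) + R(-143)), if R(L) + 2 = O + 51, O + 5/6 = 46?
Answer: 6296796910391/6 ≈ 1.0495e+12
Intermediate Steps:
O = 271/6 (O = -5/6 + 46 = 271/6 ≈ 45.167)
R(L) = 565/6 (R(L) = -2 + (271/6 + 51) = -2 + 577/6 = 565/6)
((-8033 + (8435 + 683)) + 34674)*((134 - 1532)*(-24791 + 3798) + R(-143)) = ((-8033 + (8435 + 683)) + 34674)*((134 - 1532)*(-24791 + 3798) + 565/6) = ((-8033 + 9118) + 34674)*(-1398*(-20993) + 565/6) = (1085 + 34674)*(29348214 + 565/6) = 35759*(176089849/6) = 6296796910391/6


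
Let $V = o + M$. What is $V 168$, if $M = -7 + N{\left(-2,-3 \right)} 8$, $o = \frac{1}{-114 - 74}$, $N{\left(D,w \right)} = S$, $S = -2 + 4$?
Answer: $\frac{71022}{47} \approx 1511.1$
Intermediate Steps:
$S = 2$
$N{\left(D,w \right)} = 2$
$o = - \frac{1}{188}$ ($o = \frac{1}{-188} = - \frac{1}{188} \approx -0.0053191$)
$M = 9$ ($M = -7 + 2 \cdot 8 = -7 + 16 = 9$)
$V = \frac{1691}{188}$ ($V = - \frac{1}{188} + 9 = \frac{1691}{188} \approx 8.9947$)
$V 168 = \frac{1691}{188} \cdot 168 = \frac{71022}{47}$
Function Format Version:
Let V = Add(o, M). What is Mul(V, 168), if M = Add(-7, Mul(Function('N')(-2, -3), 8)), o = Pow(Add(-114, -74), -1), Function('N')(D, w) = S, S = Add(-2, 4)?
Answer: Rational(71022, 47) ≈ 1511.1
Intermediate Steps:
S = 2
Function('N')(D, w) = 2
o = Rational(-1, 188) (o = Pow(-188, -1) = Rational(-1, 188) ≈ -0.0053191)
M = 9 (M = Add(-7, Mul(2, 8)) = Add(-7, 16) = 9)
V = Rational(1691, 188) (V = Add(Rational(-1, 188), 9) = Rational(1691, 188) ≈ 8.9947)
Mul(V, 168) = Mul(Rational(1691, 188), 168) = Rational(71022, 47)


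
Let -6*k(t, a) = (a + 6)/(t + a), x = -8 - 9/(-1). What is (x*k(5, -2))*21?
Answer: -14/3 ≈ -4.6667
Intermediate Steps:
x = 1 (x = -8 - 9*(-1) = -8 + 9 = 1)
k(t, a) = -(6 + a)/(6*(a + t)) (k(t, a) = -(a + 6)/(6*(t + a)) = -(6 + a)/(6*(a + t)))
(x*k(5, -2))*21 = (1*((-1 - ⅙*(-2))/(-2 + 5)))*21 = (1*((-1 + ⅓)/3))*21 = (1*((⅓)*(-⅔)))*21 = (1*(-2/9))*21 = -2/9*21 = -14/3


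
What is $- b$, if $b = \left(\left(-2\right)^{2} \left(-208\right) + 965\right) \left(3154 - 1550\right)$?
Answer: $-213332$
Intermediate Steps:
$b = 213332$ ($b = \left(4 \left(-208\right) + 965\right) 1604 = \left(-832 + 965\right) 1604 = 133 \cdot 1604 = 213332$)
$- b = \left(-1\right) 213332 = -213332$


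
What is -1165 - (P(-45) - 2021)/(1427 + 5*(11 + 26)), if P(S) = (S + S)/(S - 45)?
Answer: -468990/403 ≈ -1163.7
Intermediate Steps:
P(S) = 2*S/(-45 + S) (P(S) = (2*S)/(-45 + S) = 2*S/(-45 + S))
-1165 - (P(-45) - 2021)/(1427 + 5*(11 + 26)) = -1165 - (2*(-45)/(-45 - 45) - 2021)/(1427 + 5*(11 + 26)) = -1165 - (2*(-45)/(-90) - 2021)/(1427 + 5*37) = -1165 - (2*(-45)*(-1/90) - 2021)/(1427 + 185) = -1165 - (1 - 2021)/1612 = -1165 - (-2020)/1612 = -1165 - 1*(-505/403) = -1165 + 505/403 = -468990/403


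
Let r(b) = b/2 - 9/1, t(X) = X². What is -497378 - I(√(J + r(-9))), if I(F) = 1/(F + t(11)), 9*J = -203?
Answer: 2*(-248689*√1298 + 180548217*I)/(√1298 - 726*I) ≈ -4.9738e+5 + 0.00041199*I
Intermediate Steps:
J = -203/9 (J = (⅑)*(-203) = -203/9 ≈ -22.556)
r(b) = -9 + b/2 (r(b) = b*(½) - 9*1 = b/2 - 9 = -9 + b/2)
I(F) = 1/(121 + F) (I(F) = 1/(F + 11²) = 1/(F + 121) = 1/(121 + F))
-497378 - I(√(J + r(-9))) = -497378 - 1/(121 + √(-203/9 + (-9 + (½)*(-9)))) = -497378 - 1/(121 + √(-203/9 + (-9 - 9/2))) = -497378 - 1/(121 + √(-203/9 - 27/2)) = -497378 - 1/(121 + √(-649/18)) = -497378 - 1/(121 + I*√1298/6)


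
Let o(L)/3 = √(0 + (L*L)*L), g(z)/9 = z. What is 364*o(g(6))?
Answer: 176904*√6 ≈ 4.3332e+5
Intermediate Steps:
g(z) = 9*z
o(L) = 3*√(L³) (o(L) = 3*√(0 + (L*L)*L) = 3*√(0 + L²*L) = 3*√(0 + L³) = 3*√(L³))
364*o(g(6)) = 364*(3*√((9*6)³)) = 364*(3*√(54³)) = 364*(3*√157464) = 364*(3*(162*√6)) = 364*(486*√6) = 176904*√6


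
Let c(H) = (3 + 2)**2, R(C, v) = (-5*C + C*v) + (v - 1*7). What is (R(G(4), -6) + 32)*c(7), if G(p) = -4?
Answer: 1575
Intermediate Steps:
R(C, v) = -7 + v - 5*C + C*v (R(C, v) = (-5*C + C*v) + (v - 7) = (-5*C + C*v) + (-7 + v) = -7 + v - 5*C + C*v)
c(H) = 25 (c(H) = 5**2 = 25)
(R(G(4), -6) + 32)*c(7) = ((-7 - 6 - 5*(-4) - 4*(-6)) + 32)*25 = ((-7 - 6 + 20 + 24) + 32)*25 = (31 + 32)*25 = 63*25 = 1575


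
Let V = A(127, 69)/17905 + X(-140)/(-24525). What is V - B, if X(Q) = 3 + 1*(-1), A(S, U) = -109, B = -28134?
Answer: 2470840577543/87824025 ≈ 28134.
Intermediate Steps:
X(Q) = 2 (X(Q) = 3 - 1 = 2)
V = -541807/87824025 (V = -109/17905 + 2/(-24525) = -109*1/17905 + 2*(-1/24525) = -109/17905 - 2/24525 = -541807/87824025 ≈ -0.0061692)
V - B = -541807/87824025 - 1*(-28134) = -541807/87824025 + 28134 = 2470840577543/87824025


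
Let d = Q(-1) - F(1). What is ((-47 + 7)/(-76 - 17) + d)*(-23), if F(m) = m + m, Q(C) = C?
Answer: 5497/93 ≈ 59.108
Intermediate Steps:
F(m) = 2*m
d = -3 (d = -1 - 2 = -3)
((-47 + 7)/(-76 - 17) + d)*(-23) = ((-47 + 7)/(-76 - 17) - 3)*(-23) = (-40/(-93) - 3)*(-23) = (-40*(-1/93) - 3)*(-23) = (40/93 - 3)*(-23) = -239/93*(-23) = 5497/93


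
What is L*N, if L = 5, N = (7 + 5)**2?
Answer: 720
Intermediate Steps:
N = 144 (N = 12**2 = 144)
L*N = 5*144 = 720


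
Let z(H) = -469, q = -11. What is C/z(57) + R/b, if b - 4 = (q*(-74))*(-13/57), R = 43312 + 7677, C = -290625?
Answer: 1646042313/4856026 ≈ 338.97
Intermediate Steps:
R = 50989
b = -10354/57 (b = 4 + (-11*(-74))*(-13/57) = 4 + 814*(-13*1/57) = 4 + 814*(-13/57) = 4 - 10582/57 = -10354/57 ≈ -181.65)
C/z(57) + R/b = -290625/(-469) + 50989/(-10354/57) = -290625*(-1/469) + 50989*(-57/10354) = 290625/469 - 2906373/10354 = 1646042313/4856026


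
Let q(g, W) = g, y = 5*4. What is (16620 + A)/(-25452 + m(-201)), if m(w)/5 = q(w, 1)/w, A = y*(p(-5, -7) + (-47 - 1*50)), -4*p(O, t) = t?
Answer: -14715/25447 ≈ -0.57826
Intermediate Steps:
p(O, t) = -t/4
y = 20
A = -1905 (A = 20*(-¼*(-7) + (-47 - 1*50)) = 20*(7/4 + (-47 - 50)) = 20*(7/4 - 97) = 20*(-381/4) = -1905)
m(w) = 5 (m(w) = 5*(w/w) = 5*1 = 5)
(16620 + A)/(-25452 + m(-201)) = (16620 - 1905)/(-25452 + 5) = 14715/(-25447) = 14715*(-1/25447) = -14715/25447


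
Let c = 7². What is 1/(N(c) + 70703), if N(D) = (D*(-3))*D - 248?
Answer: 1/63252 ≈ 1.5810e-5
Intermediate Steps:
c = 49
N(D) = -248 - 3*D² (N(D) = (-3*D)*D - 248 = -3*D² - 248 = -248 - 3*D²)
1/(N(c) + 70703) = 1/((-248 - 3*49²) + 70703) = 1/((-248 - 3*2401) + 70703) = 1/((-248 - 7203) + 70703) = 1/(-7451 + 70703) = 1/63252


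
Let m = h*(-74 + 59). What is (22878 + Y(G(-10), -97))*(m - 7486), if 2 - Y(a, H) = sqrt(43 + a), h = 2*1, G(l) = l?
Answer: -171966080 + 7516*sqrt(33) ≈ -1.7192e+8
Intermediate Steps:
h = 2
m = -30 (m = 2*(-74 + 59) = 2*(-15) = -30)
Y(a, H) = 2 - sqrt(43 + a)
(22878 + Y(G(-10), -97))*(m - 7486) = (22878 + (2 - sqrt(43 - 10)))*(-30 - 7486) = (22878 + (2 - sqrt(33)))*(-7516) = (22880 - sqrt(33))*(-7516) = -171966080 + 7516*sqrt(33)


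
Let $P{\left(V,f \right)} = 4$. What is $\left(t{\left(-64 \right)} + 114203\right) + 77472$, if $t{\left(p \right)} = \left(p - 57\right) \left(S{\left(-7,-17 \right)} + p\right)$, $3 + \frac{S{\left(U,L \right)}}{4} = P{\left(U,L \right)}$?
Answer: $198935$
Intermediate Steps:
$S{\left(U,L \right)} = 4$ ($S{\left(U,L \right)} = -12 + 4 \cdot 4 = -12 + 16 = 4$)
$t{\left(p \right)} = \left(-57 + p\right) \left(4 + p\right)$ ($t{\left(p \right)} = \left(p - 57\right) \left(4 + p\right) = \left(-57 + p\right) \left(4 + p\right)$)
$\left(t{\left(-64 \right)} + 114203\right) + 77472 = \left(\left(-228 + \left(-64\right)^{2} - -3392\right) + 114203\right) + 77472 = \left(\left(-228 + 4096 + 3392\right) + 114203\right) + 77472 = \left(7260 + 114203\right) + 77472 = 121463 + 77472 = 198935$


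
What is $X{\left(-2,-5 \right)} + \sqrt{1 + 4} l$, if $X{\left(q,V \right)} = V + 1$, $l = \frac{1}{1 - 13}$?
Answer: $-4 - \frac{\sqrt{5}}{12} \approx -4.1863$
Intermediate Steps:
$l = - \frac{1}{12}$ ($l = \frac{1}{-12} = - \frac{1}{12} \approx -0.083333$)
$X{\left(q,V \right)} = 1 + V$
$X{\left(-2,-5 \right)} + \sqrt{1 + 4} l = \left(1 - 5\right) + \sqrt{1 + 4} \left(- \frac{1}{12}\right) = -4 + \sqrt{5} \left(- \frac{1}{12}\right) = -4 - \frac{\sqrt{5}}{12}$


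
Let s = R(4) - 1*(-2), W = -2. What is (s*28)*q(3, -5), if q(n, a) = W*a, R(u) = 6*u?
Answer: 7280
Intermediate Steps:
q(n, a) = -2*a
s = 26 (s = 6*4 - 1*(-2) = 24 + 2 = 26)
(s*28)*q(3, -5) = (26*28)*(-2*(-5)) = 728*10 = 7280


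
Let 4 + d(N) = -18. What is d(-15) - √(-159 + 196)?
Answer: -22 - √37 ≈ -28.083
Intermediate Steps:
d(N) = -22 (d(N) = -4 - 18 = -22)
d(-15) - √(-159 + 196) = -22 - √(-159 + 196) = -22 - √37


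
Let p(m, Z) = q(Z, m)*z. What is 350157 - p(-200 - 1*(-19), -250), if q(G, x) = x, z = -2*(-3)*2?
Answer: 352329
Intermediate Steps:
z = 12 (z = 6*2 = 12)
p(m, Z) = 12*m (p(m, Z) = m*12 = 12*m)
350157 - p(-200 - 1*(-19), -250) = 350157 - 12*(-200 - 1*(-19)) = 350157 - 12*(-200 + 19) = 350157 - 12*(-181) = 350157 - 1*(-2172) = 350157 + 2172 = 352329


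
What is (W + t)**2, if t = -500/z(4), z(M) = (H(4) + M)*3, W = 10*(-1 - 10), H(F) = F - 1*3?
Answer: 184900/9 ≈ 20544.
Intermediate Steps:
H(F) = -3 + F (H(F) = F - 3 = -3 + F)
W = -110 (W = 10*(-11) = -110)
z(M) = 3 + 3*M (z(M) = ((-3 + 4) + M)*3 = (1 + M)*3 = 3 + 3*M)
t = -100/3 (t = -500/(3 + 3*4) = -500/(3 + 12) = -500/15 = -500*1/15 = -100/3 ≈ -33.333)
(W + t)**2 = (-110 - 100/3)**2 = (-430/3)**2 = 184900/9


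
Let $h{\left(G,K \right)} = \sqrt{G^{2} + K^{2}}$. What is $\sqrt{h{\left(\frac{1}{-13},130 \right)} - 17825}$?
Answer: $\frac{\sqrt{-3012425 + 13 \sqrt{2856101}}}{13} \approx 133.02 i$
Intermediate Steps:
$\sqrt{h{\left(\frac{1}{-13},130 \right)} - 17825} = \sqrt{\sqrt{\left(\frac{1}{-13}\right)^{2} + 130^{2}} - 17825} = \sqrt{\sqrt{\left(- \frac{1}{13}\right)^{2} + 16900} - 17825} = \sqrt{\sqrt{\frac{1}{169} + 16900} - 17825} = \sqrt{\sqrt{\frac{2856101}{169}} - 17825} = \sqrt{\frac{\sqrt{2856101}}{13} - 17825} = \sqrt{-17825 + \frac{\sqrt{2856101}}{13}}$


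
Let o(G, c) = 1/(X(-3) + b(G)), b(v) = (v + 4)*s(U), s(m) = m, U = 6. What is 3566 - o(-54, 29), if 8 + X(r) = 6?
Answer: 1076933/302 ≈ 3566.0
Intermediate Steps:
X(r) = -2 (X(r) = -8 + 6 = -2)
b(v) = 24 + 6*v (b(v) = (v + 4)*6 = (4 + v)*6 = 24 + 6*v)
o(G, c) = 1/(22 + 6*G) (o(G, c) = 1/(-2 + (24 + 6*G)) = 1/(22 + 6*G))
3566 - o(-54, 29) = 3566 - 1/(2*(11 + 3*(-54))) = 3566 - 1/(2*(11 - 162)) = 3566 - 1/(2*(-151)) = 3566 - (-1)/(2*151) = 3566 - 1*(-1/302) = 3566 + 1/302 = 1076933/302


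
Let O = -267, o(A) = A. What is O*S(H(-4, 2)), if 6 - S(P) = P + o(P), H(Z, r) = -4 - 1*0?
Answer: -3738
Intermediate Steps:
H(Z, r) = -4 (H(Z, r) = -4 + 0 = -4)
S(P) = 6 - 2*P (S(P) = 6 - (P + P) = 6 - 2*P)
O*S(H(-4, 2)) = -267*(6 - 2*(-4)) = -267*(6 + 8) = -267*14 = -3738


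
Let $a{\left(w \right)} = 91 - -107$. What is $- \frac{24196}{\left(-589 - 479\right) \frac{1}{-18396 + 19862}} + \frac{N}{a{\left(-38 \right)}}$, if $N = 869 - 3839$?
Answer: $\frac{8863829}{267} \approx 33198.0$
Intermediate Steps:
$N = -2970$ ($N = 869 - 3839 = -2970$)
$a{\left(w \right)} = 198$ ($a{\left(w \right)} = 91 + 107 = 198$)
$- \frac{24196}{\left(-589 - 479\right) \frac{1}{-18396 + 19862}} + \frac{N}{a{\left(-38 \right)}} = - \frac{24196}{\left(-589 - 479\right) \frac{1}{-18396 + 19862}} - \frac{2970}{198} = - \frac{24196}{\left(-1068\right) \frac{1}{1466}} - 15 = - \frac{24196}{- \frac{534}{733}} - 15 = \left(-24196\right) \left(- \frac{733}{534}\right) - 15 = \frac{8867834}{267} - 15 = \frac{8863829}{267}$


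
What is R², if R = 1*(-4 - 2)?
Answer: 36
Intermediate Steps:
R = -6 (R = 1*(-6) = -6)
R² = (-6)² = 36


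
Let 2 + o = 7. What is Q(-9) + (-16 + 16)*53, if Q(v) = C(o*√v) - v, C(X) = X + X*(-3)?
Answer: 9 - 30*I ≈ 9.0 - 30.0*I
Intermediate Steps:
o = 5 (o = -2 + 7 = 5)
C(X) = -2*X (C(X) = X - 3*X = -2*X)
Q(v) = -v - 10*√v (Q(v) = -10*√v - v = -v - 10*√v)
Q(-9) + (-16 + 16)*53 = (-1*(-9) - 30*I) + (-16 + 16)*53 = (9 - 30*I) + 0*53 = (9 - 30*I) + 0 = 9 - 30*I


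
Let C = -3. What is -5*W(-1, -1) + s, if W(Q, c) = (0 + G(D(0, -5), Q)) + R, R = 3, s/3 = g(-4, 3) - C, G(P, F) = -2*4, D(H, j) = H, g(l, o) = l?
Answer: 22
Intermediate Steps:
G(P, F) = -8
s = -3 (s = 3*(-4 - 1*(-3)) = 3*(-4 + 3) = 3*(-1) = -3)
W(Q, c) = -5 (W(Q, c) = (0 - 8) + 3 = -8 + 3 = -5)
-5*W(-1, -1) + s = -5*(-5) - 3 = 25 - 3 = 22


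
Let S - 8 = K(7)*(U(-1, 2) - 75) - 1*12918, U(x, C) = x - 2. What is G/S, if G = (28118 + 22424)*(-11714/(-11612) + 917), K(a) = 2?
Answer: -134693393889/37930598 ≈ -3551.0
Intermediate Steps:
U(x, C) = -2 + x
G = 134693393889/2903 (G = 50542*(-11714*(-1/11612) + 917) = 50542*(5857/5806 + 917) = 50542*(5329959/5806) = 134693393889/2903 ≈ 4.6398e+7)
S = -13066 (S = 8 + (2*((-2 - 1) - 75) - 1*12918) = 8 + (2*(-3 - 75) - 12918) = 8 + (2*(-78) - 12918) = 8 + (-156 - 12918) = 8 - 13074 = -13066)
G/S = (134693393889/2903)/(-13066) = (134693393889/2903)*(-1/13066) = -134693393889/37930598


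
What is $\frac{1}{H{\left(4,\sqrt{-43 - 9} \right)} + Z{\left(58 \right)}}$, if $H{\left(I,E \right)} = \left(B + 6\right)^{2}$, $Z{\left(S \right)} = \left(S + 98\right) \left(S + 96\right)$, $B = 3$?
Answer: $\frac{1}{24105} \approx 4.1485 \cdot 10^{-5}$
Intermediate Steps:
$Z{\left(S \right)} = \left(96 + S\right) \left(98 + S\right)$ ($Z{\left(S \right)} = \left(98 + S\right) \left(96 + S\right) = \left(96 + S\right) \left(98 + S\right)$)
$H{\left(I,E \right)} = 81$ ($H{\left(I,E \right)} = \left(3 + 6\right)^{2} = 9^{2} = 81$)
$\frac{1}{H{\left(4,\sqrt{-43 - 9} \right)} + Z{\left(58 \right)}} = \frac{1}{81 + \left(9408 + 58^{2} + 194 \cdot 58\right)} = \frac{1}{81 + \left(9408 + 3364 + 11252\right)} = \frac{1}{81 + 24024} = \frac{1}{24105}$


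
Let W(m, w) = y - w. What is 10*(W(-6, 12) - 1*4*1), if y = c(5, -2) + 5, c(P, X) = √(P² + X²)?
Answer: -110 + 10*√29 ≈ -56.148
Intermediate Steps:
y = 5 + √29 (y = √(5² + (-2)²) + 5 = √(25 + 4) + 5 = √29 + 5 = 5 + √29 ≈ 10.385)
W(m, w) = 5 + √29 - w (W(m, w) = (5 + √29) - w = 5 + √29 - w)
10*(W(-6, 12) - 1*4*1) = 10*((5 + √29 - 1*12) - 1*4*1) = 10*((5 + √29 - 12) - 4*1) = 10*((-7 + √29) - 4) = 10*(-11 + √29) = -110 + 10*√29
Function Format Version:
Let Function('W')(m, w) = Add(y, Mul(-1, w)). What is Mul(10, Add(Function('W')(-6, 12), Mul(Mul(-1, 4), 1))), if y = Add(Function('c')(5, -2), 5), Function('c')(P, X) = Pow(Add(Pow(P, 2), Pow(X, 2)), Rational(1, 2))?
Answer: Add(-110, Mul(10, Pow(29, Rational(1, 2)))) ≈ -56.148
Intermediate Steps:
y = Add(5, Pow(29, Rational(1, 2))) (y = Add(Pow(Add(Pow(5, 2), Pow(-2, 2)), Rational(1, 2)), 5) = Add(Pow(Add(25, 4), Rational(1, 2)), 5) = Add(Pow(29, Rational(1, 2)), 5) = Add(5, Pow(29, Rational(1, 2))) ≈ 10.385)
Function('W')(m, w) = Add(5, Pow(29, Rational(1, 2)), Mul(-1, w)) (Function('W')(m, w) = Add(Add(5, Pow(29, Rational(1, 2))), Mul(-1, w)) = Add(5, Pow(29, Rational(1, 2)), Mul(-1, w)))
Mul(10, Add(Function('W')(-6, 12), Mul(Mul(-1, 4), 1))) = Mul(10, Add(Add(5, Pow(29, Rational(1, 2)), Mul(-1, 12)), Mul(Mul(-1, 4), 1))) = Mul(10, Add(Add(5, Pow(29, Rational(1, 2)), -12), Mul(-4, 1))) = Mul(10, Add(Add(-7, Pow(29, Rational(1, 2))), -4)) = Mul(10, Add(-11, Pow(29, Rational(1, 2)))) = Add(-110, Mul(10, Pow(29, Rational(1, 2))))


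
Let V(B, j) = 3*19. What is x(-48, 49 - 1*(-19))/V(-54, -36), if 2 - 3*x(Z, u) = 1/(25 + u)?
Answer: 185/15903 ≈ 0.011633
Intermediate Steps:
x(Z, u) = 2/3 - 1/(3*(25 + u))
V(B, j) = 57
x(-48, 49 - 1*(-19))/V(-54, -36) = ((49 + 2*(49 - 1*(-19)))/(3*(25 + (49 - 1*(-19)))))/57 = ((49 + 2*(49 + 19))/(3*(25 + (49 + 19))))*(1/57) = ((49 + 2*68)/(3*(25 + 68)))*(1/57) = ((1/3)*(49 + 136)/93)*(1/57) = ((1/3)*(1/93)*185)*(1/57) = (185/279)*(1/57) = 185/15903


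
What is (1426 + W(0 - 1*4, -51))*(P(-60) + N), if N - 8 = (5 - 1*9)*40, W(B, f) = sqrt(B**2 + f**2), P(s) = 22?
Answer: -185380 - 130*sqrt(2617) ≈ -1.9203e+5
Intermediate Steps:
N = -152 (N = 8 + (5 - 1*9)*40 = 8 + (5 - 9)*40 = 8 - 4*40 = 8 - 160 = -152)
(1426 + W(0 - 1*4, -51))*(P(-60) + N) = (1426 + sqrt((0 - 1*4)**2 + (-51)**2))*(22 - 152) = (1426 + sqrt((0 - 4)**2 + 2601))*(-130) = (1426 + sqrt((-4)**2 + 2601))*(-130) = (1426 + sqrt(16 + 2601))*(-130) = (1426 + sqrt(2617))*(-130) = -185380 - 130*sqrt(2617)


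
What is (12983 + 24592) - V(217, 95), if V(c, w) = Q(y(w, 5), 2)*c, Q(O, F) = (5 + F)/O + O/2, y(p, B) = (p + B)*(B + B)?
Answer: -70926519/1000 ≈ -70927.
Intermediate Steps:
y(p, B) = 2*B*(B + p) (y(p, B) = (B + p)*(2*B) = 2*B*(B + p))
Q(O, F) = O/2 + (5 + F)/O (Q(O, F) = (5 + F)/O + O*(½) = (5 + F)/O + O/2 = O/2 + (5 + F)/O)
V(c, w) = c*(7 + (50 + 10*w)²/2)/(50 + 10*w) (V(c, w) = ((5 + 2 + (2*5*(5 + w))²/2)/((2*5*(5 + w))))*c = ((5 + 2 + (50 + 10*w)²/2)/(50 + 10*w))*c = ((7 + (50 + 10*w)²/2)/(50 + 10*w))*c = c*(7 + (50 + 10*w)²/2)/(50 + 10*w))
(12983 + 24592) - V(217, 95) = (12983 + 24592) - 217*(7 + 50*(5 + 95)²)/(10*(5 + 95)) = 37575 - 217*(7 + 50*100²)/(10*100) = 37575 - 217*(7 + 50*10000)/(10*100) = 37575 - 217*(7 + 500000)/(10*100) = 37575 - 217*500007/(10*100) = 37575 - 1*108501519/1000 = 37575 - 108501519/1000 = -70926519/1000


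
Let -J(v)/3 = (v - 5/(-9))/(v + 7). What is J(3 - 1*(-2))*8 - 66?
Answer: -694/9 ≈ -77.111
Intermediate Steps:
J(v) = -3*(5/9 + v)/(7 + v) (J(v) = -3*(v - 5/(-9))/(v + 7) = -3*(v - 5*(-⅑))/(7 + v) = -3*(v + 5/9)/(7 + v) = -3*(5/9 + v)/(7 + v))
J(3 - 1*(-2))*8 - 66 = ((-5 - 9*(3 - 1*(-2)))/(3*(7 + (3 - 1*(-2)))))*8 - 66 = ((-5 - 9*(3 + 2))/(3*(7 + (3 + 2))))*8 - 66 = ((-5 - 9*5)/(3*(7 + 5)))*8 - 66 = ((⅓)*(-5 - 45)/12)*8 - 66 = ((⅓)*(1/12)*(-50))*8 - 66 = -25/18*8 - 66 = -100/9 - 66 = -694/9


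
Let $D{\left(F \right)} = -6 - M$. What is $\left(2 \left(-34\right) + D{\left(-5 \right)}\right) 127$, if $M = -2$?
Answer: $-9144$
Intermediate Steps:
$D{\left(F \right)} = -4$ ($D{\left(F \right)} = -6 - -2 = -6 + 2 = -4$)
$\left(2 \left(-34\right) + D{\left(-5 \right)}\right) 127 = \left(2 \left(-34\right) - 4\right) 127 = \left(-68 - 4\right) 127 = \left(-72\right) 127 = -9144$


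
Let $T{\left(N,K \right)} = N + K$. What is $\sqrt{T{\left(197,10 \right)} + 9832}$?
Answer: $\sqrt{10039} \approx 100.19$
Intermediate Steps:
$T{\left(N,K \right)} = K + N$
$\sqrt{T{\left(197,10 \right)} + 9832} = \sqrt{\left(10 + 197\right) + 9832} = \sqrt{207 + 9832} = \sqrt{10039}$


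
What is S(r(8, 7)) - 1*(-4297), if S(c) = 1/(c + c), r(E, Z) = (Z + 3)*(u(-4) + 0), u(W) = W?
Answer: 343759/80 ≈ 4297.0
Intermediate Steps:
r(E, Z) = -12 - 4*Z (r(E, Z) = (Z + 3)*(-4 + 0) = (3 + Z)*(-4) = -12 - 4*Z)
S(c) = 1/(2*c)
S(r(8, 7)) - 1*(-4297) = 1/(2*(-12 - 4*7)) - 1*(-4297) = 1/(2*(-12 - 28)) + 4297 = (½)/(-40) + 4297 = (½)*(-1/40) + 4297 = -1/80 + 4297 = 343759/80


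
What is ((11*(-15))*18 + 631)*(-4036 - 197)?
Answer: 9900987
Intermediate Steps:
((11*(-15))*18 + 631)*(-4036 - 197) = (-165*18 + 631)*(-4233) = (-2970 + 631)*(-4233) = -2339*(-4233) = 9900987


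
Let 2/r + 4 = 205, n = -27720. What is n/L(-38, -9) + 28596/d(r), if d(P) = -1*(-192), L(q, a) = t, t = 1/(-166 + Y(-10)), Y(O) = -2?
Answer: 74513743/16 ≈ 4.6571e+6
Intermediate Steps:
t = -1/168 (t = 1/(-166 - 2) = 1/(-168) = -1/168 ≈ -0.0059524)
L(q, a) = -1/168
r = 2/201 (r = 2/(-4 + 205) = 2/201 ≈ 0.0099503)
d(P) = 192
n/L(-38, -9) + 28596/d(r) = -27720/(-1/168) + 28596/192 = -27720*(-168) + 28596*(1/192) = 4656960 + 2383/16 = 74513743/16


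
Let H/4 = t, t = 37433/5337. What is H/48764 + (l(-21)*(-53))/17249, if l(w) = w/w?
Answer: -2802676634/1122278017383 ≈ -0.0024973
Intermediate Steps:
l(w) = 1
t = 37433/5337 (t = 37433*(1/5337) = 37433/5337 ≈ 7.0139)
H = 149732/5337 (H = 4*(37433/5337) = 149732/5337 ≈ 28.055)
H/48764 + (l(-21)*(-53))/17249 = (149732/5337)/48764 + (1*(-53))/17249 = (149732/5337)*(1/48764) - 53*1/17249 = 37433/65063367 - 53/17249 = -2802676634/1122278017383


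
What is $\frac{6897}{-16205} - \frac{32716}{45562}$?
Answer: $- \frac{422201947}{369166105} \approx -1.1437$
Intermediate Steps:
$\frac{6897}{-16205} - \frac{32716}{45562} = 6897 \left(- \frac{1}{16205}\right) - \frac{16358}{22781} = - \frac{6897}{16205} - \frac{16358}{22781} = - \frac{422201947}{369166105}$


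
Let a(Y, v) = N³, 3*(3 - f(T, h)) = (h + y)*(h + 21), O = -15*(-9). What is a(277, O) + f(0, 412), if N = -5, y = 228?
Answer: -277486/3 ≈ -92495.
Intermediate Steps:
O = 135
f(T, h) = 3 - (21 + h)*(228 + h)/3 (f(T, h) = 3 - (h + 228)*(h + 21)/3 = 3 - (228 + h)*(21 + h)/3 = 3 - (21 + h)*(228 + h)/3)
a(Y, v) = -125 (a(Y, v) = (-5)³ = -125)
a(277, O) + f(0, 412) = -125 + (-1593 - 83*412 - ⅓*412²) = -125 + (-1593 - 34196 - ⅓*169744) = -125 + (-1593 - 34196 - 169744/3) = -125 - 277111/3 = -277486/3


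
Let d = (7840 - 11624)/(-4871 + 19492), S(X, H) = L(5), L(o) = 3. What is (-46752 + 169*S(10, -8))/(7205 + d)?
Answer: -225382715/35113507 ≈ -6.4187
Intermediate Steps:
S(X, H) = 3
d = -3784/14621 ≈ -0.25881
(-46752 + 169*S(10, -8))/(7205 + d) = (-46752 + 169*3)/(7205 - 3784/14621) = (-46752 + 507)/(105340521/14621) = -46245*14621/105340521 = -225382715/35113507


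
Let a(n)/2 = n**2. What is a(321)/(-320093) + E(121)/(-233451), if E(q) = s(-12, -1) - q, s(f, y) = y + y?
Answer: -16023559181/24908676981 ≈ -0.64329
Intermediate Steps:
s(f, y) = 2*y
a(n) = 2*n**2
E(q) = -2 - q (E(q) = 2*(-1) - q = -2 - q)
a(321)/(-320093) + E(121)/(-233451) = (2*321**2)/(-320093) + (-2 - 1*121)/(-233451) = (2*103041)*(-1/320093) + (-2 - 121)*(-1/233451) = 206082*(-1/320093) - 123*(-1/233451) = -206082/320093 + 41/77817 = -16023559181/24908676981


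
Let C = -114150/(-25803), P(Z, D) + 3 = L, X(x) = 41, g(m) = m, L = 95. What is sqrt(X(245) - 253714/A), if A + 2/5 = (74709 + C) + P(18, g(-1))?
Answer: sqrt(389209541252872914959)/3216990053 ≈ 6.1326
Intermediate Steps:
P(Z, D) = 92 (P(Z, D) = -3 + 95 = 92)
C = 38050/8601 (C = -114150*(-1/25803) = 38050/8601 ≈ 4.4239)
A = 3216990053/43005 (A = -2/5 + ((74709 + 38050/8601) + 92) = -2/5 + (642610159/8601 + 92) = -2/5 + 643401451/8601 = 3216990053/43005 ≈ 74805.)
sqrt(X(245) - 253714/A) = sqrt(41 - 253714/3216990053/43005) = sqrt(41 - 253714*43005/3216990053) = sqrt(41 - 10910970570/3216990053) = sqrt(120985621603/3216990053) = sqrt(389209541252872914959)/3216990053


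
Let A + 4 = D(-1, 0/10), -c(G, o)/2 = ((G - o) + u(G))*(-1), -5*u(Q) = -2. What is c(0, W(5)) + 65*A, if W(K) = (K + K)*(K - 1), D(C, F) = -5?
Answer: -3321/5 ≈ -664.20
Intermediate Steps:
u(Q) = 2/5 (u(Q) = -1/5*(-2) = 2/5)
W(K) = 2*K*(-1 + K) (W(K) = (2*K)*(-1 + K) = 2*K*(-1 + K))
c(G, o) = 4/5 - 2*o + 2*G (c(G, o) = -2*((G - o) + 2/5)*(-1) = -2*(2/5 + G - o)*(-1) = -2*(-2/5 + o - G) = 4/5 - 2*o + 2*G)
A = -9 (A = -4 - 5 = -9)
c(0, W(5)) + 65*A = (4/5 - 4*5*(-1 + 5) + 2*0) + 65*(-9) = (4/5 - 4*5*4 + 0) - 585 = (4/5 - 2*40 + 0) - 585 = (4/5 - 80 + 0) - 585 = -396/5 - 585 = -3321/5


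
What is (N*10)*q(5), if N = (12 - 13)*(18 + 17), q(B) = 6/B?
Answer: -420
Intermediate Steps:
N = -35 (N = -1*35 = -35)
(N*10)*q(5) = (-35*10)*(6/5) = -2100/5 = -350*6/5 = -420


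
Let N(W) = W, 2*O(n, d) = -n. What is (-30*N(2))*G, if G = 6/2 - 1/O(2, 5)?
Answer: -240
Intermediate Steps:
O(n, d) = -n/2 (O(n, d) = (-n)/2 = -n/2)
G = 4 (G = 6/2 - 1/((-½*2)) = 6*(½) - 1/(-1) = 3 - 1*(-1) = 3 + 1 = 4)
(-30*N(2))*G = -30*2*4 = -60*4 = -240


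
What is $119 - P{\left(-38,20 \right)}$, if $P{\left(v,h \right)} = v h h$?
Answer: $15319$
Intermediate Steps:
$P{\left(v,h \right)} = v h^{2}$ ($P{\left(v,h \right)} = h v h = v h^{2}$)
$119 - P{\left(-38,20 \right)} = 119 - - 38 \cdot 20^{2} = 119 - \left(-38\right) 400 = 119 - -15200 = 119 + 15200 = 15319$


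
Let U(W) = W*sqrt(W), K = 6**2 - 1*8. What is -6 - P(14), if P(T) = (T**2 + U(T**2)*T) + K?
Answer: -38646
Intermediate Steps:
K = 28 (K = 36 - 8 = 28)
U(W) = W**(3/2)
P(T) = 28 + T**2 + T*(T**2)**(3/2) (P(T) = (T**2 + (T**2)**(3/2)*T) + 28 = (T**2 + T*(T**2)**(3/2)) + 28 = 28 + T**2 + T*(T**2)**(3/2))
-6 - P(14) = -6 - (28 + 14**2 + 14*(14**2)**(3/2)) = -6 - (28 + 196 + 14*196**(3/2)) = -6 - (28 + 196 + 14*2744) = -6 - (28 + 196 + 38416) = -6 - 1*38640 = -6 - 38640 = -38646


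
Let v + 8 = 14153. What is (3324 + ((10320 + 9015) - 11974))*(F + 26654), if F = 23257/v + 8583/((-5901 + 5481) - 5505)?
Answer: 318251273113652/1117455 ≈ 2.8480e+8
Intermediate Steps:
v = 14145 (v = -8 + 14153 = 14145)
F = 1092746/5587275 (F = 23257/14145 + 8583/((-5901 + 5481) - 5505) = 23257*(1/14145) + 8583/(-420 - 5505) = 23257/14145 + 8583/(-5925) = 23257/14145 + 8583*(-1/5925) = 23257/14145 - 2861/1975 = 1092746/5587275 ≈ 0.19558)
(3324 + ((10320 + 9015) - 11974))*(F + 26654) = (3324 + ((10320 + 9015) - 11974))*(1092746/5587275 + 26654) = (3324 + (19335 - 11974))*(148924320596/5587275) = (3324 + 7361)*(148924320596/5587275) = 10685*(148924320596/5587275) = 318251273113652/1117455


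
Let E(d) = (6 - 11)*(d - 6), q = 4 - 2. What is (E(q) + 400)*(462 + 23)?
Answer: 203700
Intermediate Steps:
q = 2
E(d) = 30 - 5*d (E(d) = -5*(-6 + d) = 30 - 5*d)
(E(q) + 400)*(462 + 23) = ((30 - 5*2) + 400)*(462 + 23) = ((30 - 10) + 400)*485 = (20 + 400)*485 = 420*485 = 203700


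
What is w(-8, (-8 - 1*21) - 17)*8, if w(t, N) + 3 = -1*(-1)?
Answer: -16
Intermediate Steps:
w(t, N) = -2 (w(t, N) = -3 - 1*(-1) = -3 + 1 = -2)
w(-8, (-8 - 1*21) - 17)*8 = -2*8 = -16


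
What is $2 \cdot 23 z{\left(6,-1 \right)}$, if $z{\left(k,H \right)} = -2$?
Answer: $-92$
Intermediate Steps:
$2 \cdot 23 z{\left(6,-1 \right)} = 2 \cdot 23 \left(-2\right) = 46 \left(-2\right) = -92$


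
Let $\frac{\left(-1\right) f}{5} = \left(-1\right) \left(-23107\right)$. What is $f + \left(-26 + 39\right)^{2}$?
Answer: $-115366$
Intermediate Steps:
$f = -115535$ ($f = - 5 \left(\left(-1\right) \left(-23107\right)\right) = \left(-5\right) 23107 = -115535$)
$f + \left(-26 + 39\right)^{2} = -115535 + \left(-26 + 39\right)^{2} = -115535 + 13^{2} = -115535 + 169 = -115366$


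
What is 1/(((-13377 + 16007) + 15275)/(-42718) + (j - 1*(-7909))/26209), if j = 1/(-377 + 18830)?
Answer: -20659906132086/2425009865081 ≈ -8.5195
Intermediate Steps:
j = 1/18453 ≈ 5.4192e-5
1/(((-13377 + 16007) + 15275)/(-42718) + (j - 1*(-7909))/26209) = 1/(((-13377 + 16007) + 15275)/(-42718) + (1/18453 - 1*(-7909))/26209) = 1/((2630 + 15275)*(-1/42718) + (1/18453 + 7909)*(1/26209)) = 1/(17905*(-1/42718) + (145944778/18453)*(1/26209)) = 1/(-17905/42718 + 145944778/483634677) = 1/(-2425009865081/20659906132086) = -20659906132086/2425009865081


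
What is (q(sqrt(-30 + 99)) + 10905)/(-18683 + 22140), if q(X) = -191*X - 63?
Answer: 10842/3457 - 191*sqrt(69)/3457 ≈ 2.6773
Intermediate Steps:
q(X) = -63 - 191*X
(q(sqrt(-30 + 99)) + 10905)/(-18683 + 22140) = ((-63 - 191*sqrt(-30 + 99)) + 10905)/(-18683 + 22140) = ((-63 - 191*sqrt(69)) + 10905)/3457 = (10842 - 191*sqrt(69))*(1/3457) = 10842/3457 - 191*sqrt(69)/3457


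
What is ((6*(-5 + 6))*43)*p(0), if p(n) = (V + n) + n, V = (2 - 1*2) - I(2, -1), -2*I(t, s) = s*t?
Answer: -258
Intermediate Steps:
I(t, s) = -s*t/2
V = -1 (V = (2 - 1*2) - (-1)*(-1)*2/2 = (2 - 2) - 1*1 = 0 - 1 = -1)
p(n) = -1 + 2*n (p(n) = (-1 + n) + n = -1 + 2*n)
((6*(-5 + 6))*43)*p(0) = ((6*(-5 + 6))*43)*(-1 + 2*0) = ((6*1)*43)*(-1 + 0) = (6*43)*(-1) = 258*(-1) = -258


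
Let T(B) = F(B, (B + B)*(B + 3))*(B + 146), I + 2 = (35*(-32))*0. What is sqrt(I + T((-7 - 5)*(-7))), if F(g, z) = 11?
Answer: 4*sqrt(158) ≈ 50.279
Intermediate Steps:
I = -2 (I = -2 + (35*(-32))*0 = -2 - 1120*0 = -2 + 0 = -2)
T(B) = 1606 + 11*B (T(B) = 11*(B + 146) = 11*(146 + B) = 1606 + 11*B)
sqrt(I + T((-7 - 5)*(-7))) = sqrt(-2 + (1606 + 11*((-7 - 5)*(-7)))) = sqrt(-2 + (1606 + 11*(-12*(-7)))) = sqrt(-2 + (1606 + 11*84)) = sqrt(-2 + (1606 + 924)) = sqrt(-2 + 2530) = sqrt(2528) = 4*sqrt(158)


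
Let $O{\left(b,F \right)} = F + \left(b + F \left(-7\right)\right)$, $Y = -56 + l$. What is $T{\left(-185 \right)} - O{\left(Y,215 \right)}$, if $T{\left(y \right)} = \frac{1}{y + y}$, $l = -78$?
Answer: $\frac{526879}{370} \approx 1424.0$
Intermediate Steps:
$Y = -134$ ($Y = -56 - 78 = -134$)
$T{\left(y \right)} = \frac{1}{2 y}$
$O{\left(b,F \right)} = b - 6 F$ ($O{\left(b,F \right)} = F - \left(- b + 7 F\right) = b - 6 F$)
$T{\left(-185 \right)} - O{\left(Y,215 \right)} = \frac{1}{2 \left(-185\right)} - \left(-134 - 1290\right) = \frac{1}{2} \left(- \frac{1}{185}\right) - \left(-134 - 1290\right) = - \frac{1}{370} - -1424 = - \frac{1}{370} + 1424 = \frac{526879}{370}$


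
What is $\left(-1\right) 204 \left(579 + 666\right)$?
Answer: $-253980$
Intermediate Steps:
$\left(-1\right) 204 \left(579 + 666\right) = \left(-204\right) 1245 = -253980$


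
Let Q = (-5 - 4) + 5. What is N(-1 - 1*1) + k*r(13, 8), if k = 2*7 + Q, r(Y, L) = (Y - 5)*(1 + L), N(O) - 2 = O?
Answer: 720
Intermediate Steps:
N(O) = 2 + O
Q = -4 (Q = -9 + 5 = -4)
r(Y, L) = (1 + L)*(-5 + Y) (r(Y, L) = (-5 + Y)*(1 + L) = (1 + L)*(-5 + Y))
k = 10 (k = 2*7 - 4 = 14 - 4 = 10)
N(-1 - 1*1) + k*r(13, 8) = (2 + (-1 - 1*1)) + 10*(-5 + 13 - 5*8 + 8*13) = (2 + (-1 - 1)) + 10*(-5 + 13 - 40 + 104) = (2 - 2) + 10*72 = 0 + 720 = 720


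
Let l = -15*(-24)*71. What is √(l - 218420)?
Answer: 2*I*√48215 ≈ 439.16*I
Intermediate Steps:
l = 25560 (l = 360*71 = 25560)
√(l - 218420) = √(25560 - 218420) = √(-192860) = 2*I*√48215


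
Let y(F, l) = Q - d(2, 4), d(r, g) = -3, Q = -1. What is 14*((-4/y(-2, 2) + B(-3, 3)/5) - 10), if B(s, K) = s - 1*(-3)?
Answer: -168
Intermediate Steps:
B(s, K) = 3 + s (B(s, K) = s + 3 = 3 + s)
y(F, l) = 2 (y(F, l) = -1 - 1*(-3) = -1 + 3 = 2)
14*((-4/y(-2, 2) + B(-3, 3)/5) - 10) = 14*((-4/2 + (3 - 3)/5) - 10) = 14*((-4*½ + 0*(⅕)) - 10) = 14*((-2 + 0) - 10) = 14*(-2 - 10) = 14*(-12) = -168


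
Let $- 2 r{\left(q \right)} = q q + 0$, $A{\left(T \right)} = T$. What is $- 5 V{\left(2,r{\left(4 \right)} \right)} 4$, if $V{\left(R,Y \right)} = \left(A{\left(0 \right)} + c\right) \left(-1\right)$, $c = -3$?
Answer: $-60$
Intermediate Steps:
$r{\left(q \right)} = - \frac{q^{2}}{2}$ ($r{\left(q \right)} = - \frac{q q + 0}{2} = - \frac{q^{2} + 0}{2} = - \frac{q^{2}}{2}$)
$V{\left(R,Y \right)} = 3$ ($V{\left(R,Y \right)} = \left(0 - 3\right) \left(-1\right) = \left(-3\right) \left(-1\right) = 3$)
$- 5 V{\left(2,r{\left(4 \right)} \right)} 4 = \left(-5\right) 3 \cdot 4 = \left(-15\right) 4 = -60$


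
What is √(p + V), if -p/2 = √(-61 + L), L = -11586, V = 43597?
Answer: √(43597 - 2*I*√11647) ≈ 208.8 - 0.5169*I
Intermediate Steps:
p = -2*I*√11647 (p = -2*√(-61 - 11586) = -2*I*√11647 ≈ -215.84*I)
√(p + V) = √(-2*I*√11647 + 43597) = √(43597 - 2*I*√11647)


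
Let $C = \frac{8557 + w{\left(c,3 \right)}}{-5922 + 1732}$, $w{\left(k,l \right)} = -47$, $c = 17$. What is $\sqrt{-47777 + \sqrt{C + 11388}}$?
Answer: $\frac{\sqrt{-8387777897 + 419 \sqrt{1998932099}}}{419} \approx 218.34 i$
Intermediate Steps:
$C = - \frac{851}{419}$ ($C = \frac{8557 - 47}{-5922 + 1732} = \frac{8510}{-4190} = 8510 \left(- \frac{1}{4190}\right) = - \frac{851}{419} \approx -2.031$)
$\sqrt{-47777 + \sqrt{C + 11388}} = \sqrt{-47777 + \sqrt{- \frac{851}{419} + 11388}} = \sqrt{-47777 + \sqrt{\frac{4770721}{419}}} = \sqrt{-47777 + \frac{\sqrt{1998932099}}{419}}$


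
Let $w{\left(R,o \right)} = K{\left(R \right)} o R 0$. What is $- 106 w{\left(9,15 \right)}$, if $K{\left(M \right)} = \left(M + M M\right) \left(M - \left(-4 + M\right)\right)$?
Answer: $0$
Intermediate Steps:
$K{\left(M \right)} = 4 M + 4 M^{2}$ ($K{\left(M \right)} = \left(M + M^{2}\right) 4 = 4 M + 4 M^{2}$)
$w{\left(R,o \right)} = 0$ ($w{\left(R,o \right)} = 4 R \left(1 + R\right) o R 0 = 4 R o \left(1 + R\right) 0 = 0$)
$- 106 w{\left(9,15 \right)} = \left(-106\right) 0 = 0$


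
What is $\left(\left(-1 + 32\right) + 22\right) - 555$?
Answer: $-502$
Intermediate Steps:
$\left(\left(-1 + 32\right) + 22\right) - 555 = \left(31 + 22\right) - 555 = 53 - 555 = -502$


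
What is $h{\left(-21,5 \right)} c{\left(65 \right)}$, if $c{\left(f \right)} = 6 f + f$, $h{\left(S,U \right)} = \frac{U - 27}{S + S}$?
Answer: $\frac{715}{3} \approx 238.33$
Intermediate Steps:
$h{\left(S,U \right)} = \frac{-27 + U}{2 S}$
$c{\left(f \right)} = 7 f$
$h{\left(-21,5 \right)} c{\left(65 \right)} = \frac{-27 + 5}{2 \left(-21\right)} 7 \cdot 65 = \frac{1}{2} \left(- \frac{1}{21}\right) \left(-22\right) 455 = \frac{11}{21} \cdot 455 = \frac{715}{3}$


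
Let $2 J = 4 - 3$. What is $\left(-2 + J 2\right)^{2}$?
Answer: $1$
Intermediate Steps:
$J = \frac{1}{2}$ ($J = \frac{4 - 3}{2} = \frac{1}{2} \cdot 1 = \frac{1}{2} \approx 0.5$)
$\left(-2 + J 2\right)^{2} = \left(-2 + \frac{1}{2} \cdot 2\right)^{2} = \left(-2 + 1\right)^{2} = \left(-1\right)^{2} = 1$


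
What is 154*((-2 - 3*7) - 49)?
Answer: -11088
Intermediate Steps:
154*((-2 - 3*7) - 49) = 154*((-2 - 21) - 49) = 154*(-23 - 49) = 154*(-72) = -11088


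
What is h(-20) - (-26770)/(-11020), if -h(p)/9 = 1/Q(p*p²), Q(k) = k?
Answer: -10703041/4408000 ≈ -2.4281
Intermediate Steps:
h(p) = -9/p³
h(-20) - (-26770)/(-11020) = -9/(-20)³ - (-26770)/(-11020) = -9*(-1/8000) - (-26770)*(-1)/11020 = 9/8000 - 1*2677/1102 = 9/8000 - 2677/1102 = -10703041/4408000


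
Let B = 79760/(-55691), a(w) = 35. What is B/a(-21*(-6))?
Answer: -15952/389837 ≈ -0.040920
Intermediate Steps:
B = -79760/55691 (B = 79760*(-1/55691) = -79760/55691 ≈ -1.4322)
B/a(-21*(-6)) = -79760/55691/35 = -79760/55691*1/35 = -15952/389837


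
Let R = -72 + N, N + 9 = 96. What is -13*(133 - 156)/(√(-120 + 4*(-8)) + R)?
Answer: 345/29 - 46*I*√38/29 ≈ 11.897 - 9.778*I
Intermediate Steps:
N = 87 (N = -9 + 96 = 87)
R = 15 (R = -72 + 87 = 15)
-13*(133 - 156)/(√(-120 + 4*(-8)) + R) = -13*(133 - 156)/(√(-120 + 4*(-8)) + 15) = -(-299)/(√(-120 - 32) + 15) = -(-299)/(√(-152) + 15) = -(-299)/(2*I*√38 + 15) = -(-299)/(15 + 2*I*√38) = 299/(15 + 2*I*√38)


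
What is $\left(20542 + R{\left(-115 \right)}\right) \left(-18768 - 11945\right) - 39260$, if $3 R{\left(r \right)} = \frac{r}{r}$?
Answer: $- \frac{1892867831}{3} \approx -6.3096 \cdot 10^{8}$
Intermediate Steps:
$R{\left(r \right)} = \frac{1}{3}$ ($R{\left(r \right)} = \frac{r \frac{1}{r}}{3} = \frac{1}{3} \cdot 1 = \frac{1}{3}$)
$\left(20542 + R{\left(-115 \right)}\right) \left(-18768 - 11945\right) - 39260 = \left(20542 + \frac{1}{3}\right) \left(-18768 - 11945\right) - 39260 = \frac{61627}{3} \left(-30713\right) - 39260 = - \frac{1892750051}{3} - 39260 = - \frac{1892867831}{3}$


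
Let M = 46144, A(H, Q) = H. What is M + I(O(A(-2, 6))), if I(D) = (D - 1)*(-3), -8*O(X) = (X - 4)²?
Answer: 92321/2 ≈ 46161.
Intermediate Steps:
O(X) = -(-4 + X)²/8 (O(X) = -(X - 4)²/8 = -(-4 + X)²/8)
I(D) = 3 - 3*D (I(D) = (-1 + D)*(-3) = 3 - 3*D)
M + I(O(A(-2, 6))) = 46144 + (3 - (-3)*(-4 - 2)²/8) = 46144 + (3 - (-3)*(-6)²/8) = 46144 + (3 - (-3)*36/8) = 46144 + (3 - 3*(-9/2)) = 46144 + (3 + 27/2) = 46144 + 33/2 = 92321/2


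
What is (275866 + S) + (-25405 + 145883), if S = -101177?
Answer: 295167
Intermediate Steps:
(275866 + S) + (-25405 + 145883) = (275866 - 101177) + (-25405 + 145883) = 174689 + 120478 = 295167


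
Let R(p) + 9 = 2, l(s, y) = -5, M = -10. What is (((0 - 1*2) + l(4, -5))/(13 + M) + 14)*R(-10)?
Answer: -245/3 ≈ -81.667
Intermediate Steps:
R(p) = -7 (R(p) = -9 + 2 = -7)
(((0 - 1*2) + l(4, -5))/(13 + M) + 14)*R(-10) = (((0 - 1*2) - 5)/(13 - 10) + 14)*(-7) = (((0 - 2) - 5)/3 + 14)*(-7) = ((-2 - 5)*(⅓) + 14)*(-7) = (-7*⅓ + 14)*(-7) = (-7/3 + 14)*(-7) = (35/3)*(-7) = -245/3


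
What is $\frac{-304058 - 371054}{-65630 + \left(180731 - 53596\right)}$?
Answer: $- \frac{675112}{61505} \approx -10.977$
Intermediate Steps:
$\frac{-304058 - 371054}{-65630 + \left(180731 - 53596\right)} = - \frac{675112}{-65630 + 127135} = - \frac{675112}{61505}$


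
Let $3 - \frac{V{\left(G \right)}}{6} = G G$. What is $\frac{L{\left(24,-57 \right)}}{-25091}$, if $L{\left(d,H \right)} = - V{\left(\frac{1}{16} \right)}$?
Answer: $\frac{2301}{3211648} \approx 0.00071645$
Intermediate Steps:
$V{\left(G \right)} = 18 - 6 G^{2}$ ($V{\left(G \right)} = 18 - 6 G G = 18 - 6 G^{2}$)
$L{\left(d,H \right)} = - \frac{2301}{128}$ ($L{\left(d,H \right)} = - (18 - 6 \left(\frac{1}{16}\right)^{2}) = - (18 - \frac{6}{256}) = - (18 - \frac{3}{128}) = \left(-1\right) \frac{2301}{128} = - \frac{2301}{128}$)
$\frac{L{\left(24,-57 \right)}}{-25091} = - \frac{2301}{128 \left(-25091\right)} = \left(- \frac{2301}{128}\right) \left(- \frac{1}{25091}\right) = \frac{2301}{3211648}$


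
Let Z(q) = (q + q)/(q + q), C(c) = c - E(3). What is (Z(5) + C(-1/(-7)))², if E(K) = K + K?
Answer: 1156/49 ≈ 23.592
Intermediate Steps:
E(K) = 2*K
C(c) = -6 + c (C(c) = c - 2*3 = c - 1*6 = c - 6 = -6 + c)
Z(q) = 1 (Z(q) = (2*q)/((2*q)) = (2*q)*(1/(2*q)) = 1)
(Z(5) + C(-1/(-7)))² = (1 + (-6 - 1/(-7)))² = (1 + (-6 - 1*(-⅐)))² = (1 + (-6 + ⅐))² = (1 - 41/7)² = (-34/7)² = 1156/49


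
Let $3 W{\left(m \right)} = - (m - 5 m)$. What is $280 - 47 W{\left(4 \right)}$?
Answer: $\frac{88}{3} \approx 29.333$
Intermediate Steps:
$W{\left(m \right)} = \frac{4 m}{3}$ ($W{\left(m \right)} = \frac{\left(-1\right) \left(m - 5 m\right)}{3} = \frac{\left(-1\right) \left(- 4 m\right)}{3} = \frac{4 m}{3}$)
$280 - 47 W{\left(4 \right)} = 280 - 47 \cdot \frac{4}{3} \cdot 4 = 280 - 47 \cdot \frac{16}{3} = 280 - \frac{752}{3} = \frac{88}{3}$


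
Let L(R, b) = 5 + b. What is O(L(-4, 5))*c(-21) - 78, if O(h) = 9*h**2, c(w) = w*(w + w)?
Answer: 793722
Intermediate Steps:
c(w) = 2*w**2 (c(w) = w*(2*w) = 2*w**2)
O(L(-4, 5))*c(-21) - 78 = (9*(5 + 5)**2)*(2*(-21)**2) - 78 = (9*10**2)*(2*441) - 78 = (9*100)*882 - 78 = 900*882 - 78 = 793800 - 78 = 793722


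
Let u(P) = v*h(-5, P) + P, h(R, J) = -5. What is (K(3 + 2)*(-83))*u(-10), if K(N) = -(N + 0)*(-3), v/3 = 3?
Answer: 68475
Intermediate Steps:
v = 9 (v = 3*3 = 9)
u(P) = -45 + P (u(P) = 9*(-5) + P = -45 + P)
K(N) = 3*N (K(N) = -N*(-3) = -(-3)*N = 3*N)
(K(3 + 2)*(-83))*u(-10) = ((3*(3 + 2))*(-83))*(-45 - 10) = ((3*5)*(-83))*(-55) = (15*(-83))*(-55) = -1245*(-55) = 68475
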